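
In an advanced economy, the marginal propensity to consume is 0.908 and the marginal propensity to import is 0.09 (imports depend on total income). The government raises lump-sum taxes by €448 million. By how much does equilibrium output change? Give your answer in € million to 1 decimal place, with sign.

−€2,235.1 million

A lump-sum tax change of +€448 million shifts disposable income by −€448 million; first-round consumption changes by −c × ΔT = −0.908 × (+€448 million) = −€406.784 million.
Expenditure multiplier = 1/(1 − c + m) = 1/(1 − 0.908 + 0.09) = 1/0.182 ≈ 5.495.
The tax multiplier is −c × k ≈ −4.989, so ΔY = k × (−c·ΔT) = (−€406.784 million) / 0.182 ≈ −€2,235.1 million.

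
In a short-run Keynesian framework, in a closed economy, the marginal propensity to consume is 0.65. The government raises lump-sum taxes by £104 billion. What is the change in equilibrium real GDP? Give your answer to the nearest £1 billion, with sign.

−£193 billion

A lump-sum tax change of +£104 billion shifts disposable income by −£104 billion; first-round consumption changes by −c × ΔT = −0.65 × (+£104 billion) = −£67.6 billion.
Expenditure multiplier = 1/(1 − MPC) = 1/(1 − 0.65) = 1/0.35 ≈ 2.857.
The tax multiplier is −c × k ≈ −1.857, so ΔY = k × (−c·ΔT) = (−£67.6 billion) / 0.35 ≈ −£193 billion.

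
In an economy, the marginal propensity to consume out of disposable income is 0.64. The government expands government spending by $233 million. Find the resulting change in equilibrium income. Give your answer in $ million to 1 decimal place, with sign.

Government-spending multiplier = 1/(1 − MPC) = 1/(1 − 0.64) = 1/0.36 ≈ 2.778.
ΔY = k × ΔG = (+$233 million) / 0.36 ≈ +$647.2 million.

+$647.2 million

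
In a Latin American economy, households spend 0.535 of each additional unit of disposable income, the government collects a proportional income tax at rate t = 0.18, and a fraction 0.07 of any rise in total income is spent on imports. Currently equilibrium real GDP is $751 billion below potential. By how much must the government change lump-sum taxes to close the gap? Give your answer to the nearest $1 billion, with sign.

Spending multiplier = 1/(1 − c(1−t) + m) = 1/(1 − 0.535×0.82 + 0.07) = 1/0.6313 ≈ 1.584.
Tax multiplier = −c·k = −0.535/0.6313 ≈ −0.847. Need ΔY = +$751 billion, so ΔT = ΔY/(−c·k) = −(+$751 billion) × 0.6313 / 0.535 ≈ −$886 billion.
The government should cut lump-sum taxes by $886 billion.

−$886 billion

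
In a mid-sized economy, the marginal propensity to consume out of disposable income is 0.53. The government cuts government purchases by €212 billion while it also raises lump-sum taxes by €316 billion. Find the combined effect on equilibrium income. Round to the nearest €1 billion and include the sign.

−€807 billion

Expenditure multiplier = 1/(1 − MPC) = 1/(1 − 0.53) = 1/0.47 ≈ 2.128.
ΔG contributes k·ΔG = (−€212 billion) / 0.47 ≈ −€451.1 billion.
ΔT of +€316 billion changes first-round spending by −c·ΔT = −€167.48 billion, contributing k·(−c·ΔT) = (−€167.48 billion) / 0.47 ≈ −€356.3 billion.
Net ΔY = k(ΔG − c·ΔT) = (−€379.48 billion) / 0.47 ≈ −€807 billion.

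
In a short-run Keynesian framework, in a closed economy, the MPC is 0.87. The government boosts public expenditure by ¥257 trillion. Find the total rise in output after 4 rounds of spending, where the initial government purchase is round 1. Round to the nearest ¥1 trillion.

¥844 trillion

Round 1 adds ΔG = ¥257 trillion; each later round is MPC = 0.87 times the previous.
After 4 rounds: 257 + 223.59 + 194.5233 + 169.235271 = ΔG·(1 − c^4)/(1 − c) = 257 × (1 − 0.57289761)/0.13 ≈ ¥844 trillion.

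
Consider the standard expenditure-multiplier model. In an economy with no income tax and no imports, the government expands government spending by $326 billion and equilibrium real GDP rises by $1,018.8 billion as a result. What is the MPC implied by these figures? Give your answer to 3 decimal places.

0.680

Implied spending multiplier k = ΔY/ΔG = 1,018.8/326 ≈ 3.1252.
Since k = 1/(1 − MPC), MPC = 1 − 1/k = 1 − ΔG/ΔY = 1 − 326/1,018.8 ≈ 0.680.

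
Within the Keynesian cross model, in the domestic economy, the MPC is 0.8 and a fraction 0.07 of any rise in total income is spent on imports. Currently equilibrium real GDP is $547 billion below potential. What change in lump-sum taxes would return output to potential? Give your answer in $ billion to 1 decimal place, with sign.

Spending multiplier = 1/(1 − c + m) = 1/(1 − 0.8 + 0.07) = 1/0.27 ≈ 3.704.
Tax multiplier = −c·k = −0.8/0.27 ≈ −2.963. Need ΔY = +$547 billion, so ΔT = ΔY/(−c·k) = −(+$547 billion) × 0.27 / 0.8 ≈ −$184.6 billion.
The government should cut lump-sum taxes by $184.6 billion.

−$184.6 billion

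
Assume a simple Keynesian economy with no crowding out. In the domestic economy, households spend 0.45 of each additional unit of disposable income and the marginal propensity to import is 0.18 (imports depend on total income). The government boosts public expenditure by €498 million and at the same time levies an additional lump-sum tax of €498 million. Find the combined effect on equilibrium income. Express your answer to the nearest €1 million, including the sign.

+€375 million

Expenditure multiplier = 1/(1 − c + m) = 1/(1 − 0.45 + 0.18) = 1/0.73 ≈ 1.37.
ΔG contributes k·ΔG = (+€498 million) / 0.73 ≈ +€682.2 million.
ΔT of +€498 million changes first-round spending by −c·ΔT = −€224.1 million, contributing k·(−c·ΔT) = (−€224.1 million) / 0.73 ≈ −€307 million.
Net ΔY = k(ΔG − c·ΔT) = (+€273.9 million) / 0.73 ≈ +€375 million.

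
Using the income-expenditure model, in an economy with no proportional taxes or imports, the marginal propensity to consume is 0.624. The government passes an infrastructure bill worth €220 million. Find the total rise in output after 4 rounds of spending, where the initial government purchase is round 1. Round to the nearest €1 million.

€496 million

Round 1 adds ΔG = €220 million; each later round is MPC = 0.624 times the previous.
After 4 rounds: 220 + 137.28 + 85.66272 + 53.45353728 = ΔG·(1 − c^4)/(1 − c) = 220 × (1 − 0.151613669376)/0.376 ≈ €496 million.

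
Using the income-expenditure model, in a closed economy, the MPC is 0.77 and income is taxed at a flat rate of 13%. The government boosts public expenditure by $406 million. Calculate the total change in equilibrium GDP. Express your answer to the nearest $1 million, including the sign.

Government-spending multiplier = 1/(1 − c(1−t)) = 1/(1 − 0.77×0.87) = 1/0.3301 ≈ 3.029.
ΔY = k × ΔG = (+$406 million) / 0.3301 ≈ +$1,230 million.

+$1,230 million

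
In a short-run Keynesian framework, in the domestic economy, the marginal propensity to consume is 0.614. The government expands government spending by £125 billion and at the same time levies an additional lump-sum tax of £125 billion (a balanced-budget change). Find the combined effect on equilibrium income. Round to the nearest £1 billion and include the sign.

Expenditure multiplier = 1/(1 − MPC) = 1/(1 − 0.614) = 1/0.386 ≈ 2.591.
ΔG contributes k·ΔG = (+£125 billion) / 0.386 ≈ +£323.8 billion.
ΔT of +£125 billion changes first-round spending by −c·ΔT = −£76.75 billion, contributing k·(−c·ΔT) = (−£76.75 billion) / 0.386 ≈ −£198.8 billion.
With ΔG = ΔT and no other leakages, the balanced-budget multiplier is 1, so ΔY = ΔG = +£125 billion.

+£125 billion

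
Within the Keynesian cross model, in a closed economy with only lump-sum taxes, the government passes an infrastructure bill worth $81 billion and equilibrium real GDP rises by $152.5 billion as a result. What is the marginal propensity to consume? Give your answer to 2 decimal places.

Implied spending multiplier k = ΔY/ΔG = 152.5/81 ≈ 1.8827.
Since k = 1/(1 − MPC), MPC = 1 − 1/k = 1 − ΔG/ΔY = 1 − 81/152.5 ≈ 0.47.

0.47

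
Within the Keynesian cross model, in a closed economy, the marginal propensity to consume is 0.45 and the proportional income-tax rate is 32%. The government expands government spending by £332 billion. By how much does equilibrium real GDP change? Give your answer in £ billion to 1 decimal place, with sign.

Spending multiplier = 1/(1 − c(1−t)) = 1/(1 − 0.45×0.68) = 1/0.694 ≈ 1.441.
ΔY = k × ΔG = (+£332 billion) / 0.694 ≈ +£478.4 billion.

+£478.4 billion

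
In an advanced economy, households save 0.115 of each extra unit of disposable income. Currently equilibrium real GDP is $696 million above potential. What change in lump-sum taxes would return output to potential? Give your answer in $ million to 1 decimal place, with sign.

MPC = 1 − MPS = 1 − 0.115 = 0.885.
Spending multiplier = 1/(1 − MPC) = 1/(1 − 0.885) = 1/0.115 ≈ 8.696.
Tax multiplier = −c·k = −0.885/0.115 ≈ −7.696. Need ΔY = −$696 million, so ΔT = ΔY/(−c·k) = −(−$696 million) × 0.115 / 0.885 ≈ +$90.4 million.
The government should raise lump-sum taxes by $90.4 million.

+$90.4 million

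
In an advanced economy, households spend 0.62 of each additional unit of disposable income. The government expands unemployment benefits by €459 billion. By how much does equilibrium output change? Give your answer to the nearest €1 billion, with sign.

+€749 billion

The transfer change shifts disposable income by +€459 billion, so first-round consumption changes by c·ΔTR = 0.62 × (+€459 billion) = +€284.58 billion.
Expenditure multiplier = 1/(1 − MPC) = 1/(1 − 0.62) = 1/0.38 ≈ 2.632.
The transfer multiplier is c × k ≈ 1.632, so ΔY = k × (c·ΔTR) = (+€284.58 billion) / 0.38 ≈ +€749 billion.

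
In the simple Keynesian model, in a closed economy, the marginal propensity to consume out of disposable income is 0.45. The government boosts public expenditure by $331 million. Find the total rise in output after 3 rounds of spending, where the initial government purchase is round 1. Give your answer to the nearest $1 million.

Round 1 adds ΔG = $331 million; each later round is MPC = 0.45 times the previous.
After 3 rounds: 331 + 148.95 + 67.0275 = ΔG·(1 − c^3)/(1 − c) = 331 × (1 − 0.091125)/0.55 ≈ $547 million.

$547 million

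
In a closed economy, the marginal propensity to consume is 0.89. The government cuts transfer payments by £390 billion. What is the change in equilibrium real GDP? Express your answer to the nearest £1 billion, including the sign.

The transfer change shifts disposable income by −£390 billion, so first-round consumption changes by c·ΔTR = 0.89 × (−£390 billion) = −£347.1 billion.
Expenditure multiplier = 1/(1 − MPC) = 1/(1 − 0.89) = 1/0.11 ≈ 9.091.
The transfer multiplier is c × k ≈ 8.091, so ΔY = k × (c·ΔTR) = (−£347.1 billion) / 0.11 ≈ −£3,155 billion.

−£3,155 billion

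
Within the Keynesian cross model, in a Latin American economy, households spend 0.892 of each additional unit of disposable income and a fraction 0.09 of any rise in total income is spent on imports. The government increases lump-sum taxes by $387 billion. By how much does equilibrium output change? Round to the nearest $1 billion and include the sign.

A lump-sum tax change of +$387 billion shifts disposable income by −$387 billion; first-round consumption changes by −c × ΔT = −0.892 × (+$387 billion) = −$345.204 billion.
Expenditure multiplier = 1/(1 − c + m) = 1/(1 − 0.892 + 0.09) = 1/0.198 ≈ 5.051.
The tax multiplier is −c × k ≈ −4.505, so ΔY = k × (−c·ΔT) = (−$345.204 billion) / 0.198 ≈ −$1,743 billion.

−$1,743 billion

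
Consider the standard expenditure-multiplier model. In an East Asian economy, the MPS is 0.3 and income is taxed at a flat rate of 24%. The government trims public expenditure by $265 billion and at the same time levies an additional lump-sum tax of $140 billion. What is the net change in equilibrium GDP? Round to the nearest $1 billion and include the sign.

−$776 billion

MPC = 1 − MPS = 1 − 0.3 = 0.7.
Expenditure multiplier = 1/(1 − c(1−t)) = 1/(1 − 0.7×0.76) = 1/0.468 ≈ 2.137.
ΔG contributes k·ΔG = (−$265 billion) / 0.468 ≈ −$566.2 billion.
ΔT of +$140 billion changes first-round spending by −c·ΔT = −$98 billion, contributing k·(−c·ΔT) = (−$98 billion) / 0.468 ≈ −$209.4 billion.
Net ΔY = k(ΔG − c·ΔT) = (−$363 billion) / 0.468 ≈ −$776 billion.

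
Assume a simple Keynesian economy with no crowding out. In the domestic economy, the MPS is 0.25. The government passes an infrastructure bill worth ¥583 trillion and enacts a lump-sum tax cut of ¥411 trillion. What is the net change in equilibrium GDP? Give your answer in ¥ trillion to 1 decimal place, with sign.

MPC = 1 − MPS = 1 − 0.25 = 0.75.
Expenditure multiplier = 1/(1 − MPC) = 1/(1 − 0.75) = 1/0.25 = 4.
ΔG contributes k·ΔG = (+¥583 trillion) / 0.25 = +¥2,332 trillion.
ΔT of −¥411 trillion changes first-round spending by −c·ΔT = +¥308.25 trillion, contributing k·(−c·ΔT) = (+¥308.25 trillion) / 0.25 = +¥1,233 trillion.
Net ΔY = k(ΔG − c·ΔT) = (+¥891.25 trillion) / 0.25 = +¥3,565 trillion.

+¥3,565.0 trillion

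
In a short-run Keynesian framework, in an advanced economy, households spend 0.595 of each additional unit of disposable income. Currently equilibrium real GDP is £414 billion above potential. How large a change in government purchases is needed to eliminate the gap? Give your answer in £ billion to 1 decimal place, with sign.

−£167.7 billion

Spending multiplier = 1/(1 − MPC) = 1/(1 − 0.595) = 1/0.405 ≈ 2.469.
Need ΔY = −£414 billion, so ΔG = ΔY/k = (−£414 billion) × 0.405 ≈ −£167.7 billion.
The government should cut government purchases by £167.7 billion.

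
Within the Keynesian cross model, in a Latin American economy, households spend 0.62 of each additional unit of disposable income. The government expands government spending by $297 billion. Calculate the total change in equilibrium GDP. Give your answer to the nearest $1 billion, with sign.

+$782 billion

Government-spending multiplier = 1/(1 − MPC) = 1/(1 − 0.62) = 1/0.38 ≈ 2.632.
ΔY = k × ΔG = (+$297 billion) / 0.38 ≈ +$782 billion.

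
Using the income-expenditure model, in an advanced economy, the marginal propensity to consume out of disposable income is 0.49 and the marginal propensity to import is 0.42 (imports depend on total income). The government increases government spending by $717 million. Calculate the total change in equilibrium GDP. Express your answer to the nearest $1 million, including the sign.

Spending multiplier = 1/(1 − c + m) = 1/(1 − 0.49 + 0.42) = 1/0.93 ≈ 1.075.
ΔY = k × ΔG = (+$717 million) / 0.93 ≈ +$771 million.

+$771 million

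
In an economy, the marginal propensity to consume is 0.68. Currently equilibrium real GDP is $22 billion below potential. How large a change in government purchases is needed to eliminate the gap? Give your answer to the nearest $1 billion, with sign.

+$7 billion

Spending multiplier = 1/(1 − MPC) = 1/(1 − 0.68) = 1/0.32 = 3.125.
Need ΔY = +$22 billion, so ΔG = ΔY/k = (+$22 billion) × 0.32 ≈ +$7 billion.
The government should increase government purchases by $7 billion.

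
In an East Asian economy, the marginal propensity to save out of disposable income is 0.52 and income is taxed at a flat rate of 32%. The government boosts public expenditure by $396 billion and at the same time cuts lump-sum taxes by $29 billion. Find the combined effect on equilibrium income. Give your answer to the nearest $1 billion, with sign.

MPC = 1 − MPS = 1 − 0.52 = 0.48.
Expenditure multiplier = 1/(1 − c(1−t)) = 1/(1 − 0.48×0.68) = 1/0.6736 ≈ 1.485.
ΔG contributes k·ΔG = (+$396 billion) / 0.6736 ≈ +$587.9 billion.
ΔT of −$29 billion changes first-round spending by −c·ΔT = +$13.92 billion, contributing k·(−c·ΔT) = (+$13.92 billion) / 0.6736 ≈ +$20.7 billion.
Net ΔY = k(ΔG − c·ΔT) = (+$409.92 billion) / 0.6736 ≈ +$609 billion.

+$609 billion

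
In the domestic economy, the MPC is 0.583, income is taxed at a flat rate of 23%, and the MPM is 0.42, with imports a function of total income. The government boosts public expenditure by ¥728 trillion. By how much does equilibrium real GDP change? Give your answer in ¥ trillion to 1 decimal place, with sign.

+¥749.7 trillion

Spending multiplier = 1/(1 − c(1−t) + m) = 1/(1 − 0.583×0.77 + 0.42) = 1/0.97109 ≈ 1.03.
ΔY = k × ΔG = (+¥728 trillion) / 0.97109 ≈ +¥749.7 trillion.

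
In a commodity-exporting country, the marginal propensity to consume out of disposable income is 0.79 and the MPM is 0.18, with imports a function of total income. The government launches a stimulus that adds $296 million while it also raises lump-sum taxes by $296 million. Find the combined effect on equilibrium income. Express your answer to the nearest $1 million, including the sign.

Expenditure multiplier = 1/(1 − c + m) = 1/(1 − 0.79 + 0.18) = 1/0.39 ≈ 2.564.
ΔG contributes k·ΔG = (+$296 million) / 0.39 ≈ +$759 million.
ΔT of +$296 million changes first-round spending by −c·ΔT = −$233.84 million, contributing k·(−c·ΔT) = (−$233.84 million) / 0.39 ≈ −$599.6 million.
Net ΔY = k(ΔG − c·ΔT) = (+$62.16 million) / 0.39 ≈ +$159 million.

+$159 million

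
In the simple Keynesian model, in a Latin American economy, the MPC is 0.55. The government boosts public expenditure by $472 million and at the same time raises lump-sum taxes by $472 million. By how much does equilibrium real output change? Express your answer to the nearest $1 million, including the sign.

+$472 million

Expenditure multiplier = 1/(1 − MPC) = 1/(1 − 0.55) = 1/0.45 ≈ 2.222.
ΔG contributes k·ΔG = (+$472 million) / 0.45 ≈ +$1,048.9 million.
ΔT of +$472 million changes first-round spending by −c·ΔT = −$259.6 million, contributing k·(−c·ΔT) = (−$259.6 million) / 0.45 ≈ −$576.9 million.
With ΔG = ΔT and no other leakages, the balanced-budget multiplier is 1, so ΔY = ΔG = +$472 million.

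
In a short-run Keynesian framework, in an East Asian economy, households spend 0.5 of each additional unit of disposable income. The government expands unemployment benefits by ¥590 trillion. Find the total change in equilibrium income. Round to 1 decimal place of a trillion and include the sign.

+¥590.0 trillion

The transfer change shifts disposable income by +¥590 trillion, so first-round consumption changes by c·ΔTR = 0.5 × (+¥590 trillion) = +¥295 trillion.
Expenditure multiplier = 1/(1 − MPC) = 1/(1 − 0.5) = 1/0.5 = 2.
The transfer multiplier is c × k = 1, so ΔY = k × (c·ΔTR) = (+¥295 trillion) / 0.5 = +¥590 trillion.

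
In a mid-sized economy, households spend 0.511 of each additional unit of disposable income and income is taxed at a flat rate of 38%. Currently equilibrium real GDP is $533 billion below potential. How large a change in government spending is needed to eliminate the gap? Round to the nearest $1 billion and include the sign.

Spending multiplier = 1/(1 − c(1−t)) = 1/(1 − 0.511×0.62) = 1/0.68318 ≈ 1.464.
Need ΔY = +$533 billion, so ΔG = ΔY/k = (+$533 billion) × 0.68318 ≈ +$364 billion.
The government should increase government spending by $364 billion.

+$364 billion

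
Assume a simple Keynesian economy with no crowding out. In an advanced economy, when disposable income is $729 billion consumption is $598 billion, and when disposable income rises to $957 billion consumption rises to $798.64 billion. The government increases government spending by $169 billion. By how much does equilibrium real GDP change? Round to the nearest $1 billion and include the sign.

MPC = ΔC/ΔYd = (798.64 − 598)/(957 − 729) = 200.64/228 = 0.88.
Expenditure multiplier = 1/(1 − MPC) = 1/(1 − 0.88) = 1/0.12 ≈ 8.333.
ΔY = k × ΔG = (+$169 billion) / 0.12 ≈ +$1,408 billion.

+$1,408 billion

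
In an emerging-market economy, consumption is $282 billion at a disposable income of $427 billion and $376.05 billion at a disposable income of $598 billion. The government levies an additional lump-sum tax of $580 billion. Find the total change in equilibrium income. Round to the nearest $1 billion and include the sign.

−$709 billion

MPC = ΔC/ΔYd = (376.05 − 282)/(598 − 427) = 94.05/171 = 0.55.
A lump-sum tax change of +$580 billion shifts disposable income by −$580 billion; first-round consumption changes by −c × ΔT = −0.55 × (+$580 billion) = −$319 billion.
Expenditure multiplier = 1/(1 − MPC) = 1/(1 − 0.55) = 1/0.45 ≈ 2.222.
The tax multiplier is −c × k ≈ −1.222, so ΔY = k × (−c·ΔT) = (−$319 billion) / 0.45 ≈ −$709 billion.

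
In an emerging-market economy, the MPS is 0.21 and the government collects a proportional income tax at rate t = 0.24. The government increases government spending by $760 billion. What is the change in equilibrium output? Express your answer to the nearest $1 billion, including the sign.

MPC = 1 − MPS = 1 − 0.21 = 0.79.
Government-spending multiplier = 1/(1 − c(1−t)) = 1/(1 − 0.79×0.76) = 1/0.3996 ≈ 2.503.
ΔY = k × ΔG = (+$760 billion) / 0.3996 ≈ +$1,902 billion.

+$1,902 billion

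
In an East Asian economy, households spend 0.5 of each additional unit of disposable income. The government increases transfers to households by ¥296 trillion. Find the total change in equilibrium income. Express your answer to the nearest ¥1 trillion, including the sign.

The transfer change shifts disposable income by +¥296 trillion, so first-round consumption changes by c·ΔTR = 0.5 × (+¥296 trillion) = +¥148 trillion.
Expenditure multiplier = 1/(1 − MPC) = 1/(1 − 0.5) = 1/0.5 = 2.
The transfer multiplier is c × k = 1, so ΔY = k × (c·ΔTR) = (+¥148 trillion) / 0.5 = +¥296 trillion.

+¥296 trillion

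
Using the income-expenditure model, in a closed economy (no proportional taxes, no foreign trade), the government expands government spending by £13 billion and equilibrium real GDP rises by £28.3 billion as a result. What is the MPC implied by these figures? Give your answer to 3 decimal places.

0.541

Implied spending multiplier k = ΔY/ΔG = 28.3/13 ≈ 2.1769.
Since k = 1/(1 − MPC), MPC = 1 − 1/k = 1 − ΔG/ΔY = 1 − 13/28.3 ≈ 0.541.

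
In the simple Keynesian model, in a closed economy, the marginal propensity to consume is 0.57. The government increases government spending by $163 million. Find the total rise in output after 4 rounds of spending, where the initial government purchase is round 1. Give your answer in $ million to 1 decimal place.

Round 1 adds ΔG = $163 million; each later round is MPC = 0.57 times the previous.
After 4 rounds: 163 + 92.91 + 52.9587 + 30.186459 = ΔG·(1 − c^4)/(1 − c) = 163 × (1 − 0.10556001)/0.43 ≈ $339.1 million.

$339.1 million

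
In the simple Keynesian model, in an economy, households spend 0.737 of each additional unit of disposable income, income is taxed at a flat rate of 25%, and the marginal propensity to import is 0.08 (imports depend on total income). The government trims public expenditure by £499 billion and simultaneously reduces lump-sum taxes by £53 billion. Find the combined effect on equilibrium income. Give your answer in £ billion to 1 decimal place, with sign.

Expenditure multiplier = 1/(1 − c(1−t) + m) = 1/(1 − 0.737×0.75 + 0.08) = 1/0.52725 ≈ 1.897.
ΔG contributes k·ΔG = (−£499 billion) / 0.52725 ≈ −£946.4 billion.
ΔT of −£53 billion changes first-round spending by −c·ΔT = +£39.061 billion, contributing k·(−c·ΔT) = (+£39.061 billion) / 0.52725 ≈ +£74.1 billion.
Net ΔY = k(ΔG − c·ΔT) = (−£459.939 billion) / 0.52725 ≈ −£872.3 billion.

−£872.3 billion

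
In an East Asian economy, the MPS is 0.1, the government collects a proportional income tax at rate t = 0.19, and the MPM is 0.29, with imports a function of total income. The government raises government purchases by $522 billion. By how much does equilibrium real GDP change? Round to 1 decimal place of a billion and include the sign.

MPC = 1 − MPS = 1 − 0.1 = 0.9.
Government-spending multiplier = 1/(1 − c(1−t) + m) = 1/(1 − 0.9×0.81 + 0.29) = 1/0.561 ≈ 1.783.
ΔY = k × ΔG = (+$522 billion) / 0.561 ≈ +$930.5 billion.

+$930.5 billion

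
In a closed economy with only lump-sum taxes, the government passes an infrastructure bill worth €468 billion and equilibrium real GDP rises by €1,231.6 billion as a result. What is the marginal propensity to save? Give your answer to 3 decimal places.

Implied spending multiplier k = ΔY/ΔG = 1,231.6/468 ≈ 2.6316.
Since k = 1/(1 − MPC), MPC = 1 − 1/k = 1 − ΔG/ΔY = 1 − 468/1,231.6 ≈ 0.620.
MPS = 1 − MPC = 0.380.

0.380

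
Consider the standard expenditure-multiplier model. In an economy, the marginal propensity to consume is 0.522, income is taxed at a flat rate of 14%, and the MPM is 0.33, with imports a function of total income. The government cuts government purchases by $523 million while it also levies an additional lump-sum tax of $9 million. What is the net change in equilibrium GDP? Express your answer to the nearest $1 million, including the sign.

Expenditure multiplier = 1/(1 − c(1−t) + m) = 1/(1 − 0.522×0.86 + 0.33) = 1/0.88108 ≈ 1.135.
ΔG contributes k·ΔG = (−$523 million) / 0.88108 ≈ −$593.6 million.
ΔT of +$9 million changes first-round spending by −c·ΔT = −$4.698 million, contributing k·(−c·ΔT) = (−$4.698 million) / 0.88108 ≈ −$5.3 million.
Net ΔY = k(ΔG − c·ΔT) = (−$527.698 million) / 0.88108 ≈ −$599 million.

−$599 million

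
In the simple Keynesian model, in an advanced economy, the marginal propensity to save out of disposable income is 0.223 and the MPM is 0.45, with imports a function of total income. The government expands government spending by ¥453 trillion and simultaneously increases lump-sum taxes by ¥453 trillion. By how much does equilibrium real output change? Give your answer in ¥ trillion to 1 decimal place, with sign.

+¥150.1 trillion

MPC = 1 − MPS = 1 − 0.223 = 0.777.
Expenditure multiplier = 1/(1 − c + m) = 1/(1 − 0.777 + 0.45) = 1/0.673 ≈ 1.486.
ΔG contributes k·ΔG = (+¥453 trillion) / 0.673 ≈ +¥673.1 trillion.
ΔT of +¥453 trillion changes first-round spending by −c·ΔT = −¥351.981 trillion, contributing k·(−c·ΔT) = (−¥351.981 trillion) / 0.673 ≈ −¥523 trillion.
Net ΔY = k(ΔG − c·ΔT) = (+¥101.019 trillion) / 0.673 ≈ +¥150.1 trillion.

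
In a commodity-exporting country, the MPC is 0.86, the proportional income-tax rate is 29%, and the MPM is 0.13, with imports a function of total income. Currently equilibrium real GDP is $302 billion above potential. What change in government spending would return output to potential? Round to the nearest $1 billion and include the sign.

Spending multiplier = 1/(1 − c(1−t) + m) = 1/(1 − 0.86×0.71 + 0.13) = 1/0.5194 ≈ 1.925.
Need ΔY = −$302 billion, so ΔG = ΔY/k = (−$302 billion) × 0.5194 ≈ −$157 billion.
The government should cut government spending by $157 billion.

−$157 billion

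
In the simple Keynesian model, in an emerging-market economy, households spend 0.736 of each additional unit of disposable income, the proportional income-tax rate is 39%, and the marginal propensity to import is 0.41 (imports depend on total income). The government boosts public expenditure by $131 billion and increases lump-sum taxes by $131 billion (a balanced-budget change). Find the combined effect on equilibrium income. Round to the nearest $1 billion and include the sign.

Expenditure multiplier = 1/(1 − c(1−t) + m) = 1/(1 − 0.736×0.61 + 0.41) = 1/0.96104 ≈ 1.041.
ΔG contributes k·ΔG = (+$131 billion) / 0.96104 ≈ +$136.3 billion.
ΔT of +$131 billion changes first-round spending by −c·ΔT = −$96.416 billion, contributing k·(−c·ΔT) = (−$96.416 billion) / 0.96104 ≈ −$100.3 billion.
Net ΔY = k(ΔG − c·ΔT) = (+$34.584 billion) / 0.96104 ≈ +$36 billion.

+$36 billion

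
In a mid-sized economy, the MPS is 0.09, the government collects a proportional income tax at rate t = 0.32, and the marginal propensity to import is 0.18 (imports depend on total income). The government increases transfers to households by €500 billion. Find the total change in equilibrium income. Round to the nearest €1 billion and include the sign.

MPC = 1 − MPS = 1 − 0.09 = 0.91.
The transfer change shifts disposable income by +€500 billion, so first-round consumption changes by c·ΔTR = 0.91 × (+€500 billion) = +€455 billion.
Expenditure multiplier = 1/(1 − c(1−t) + m) = 1/(1 − 0.91×0.68 + 0.18) = 1/0.5612 ≈ 1.782.
The transfer multiplier is c × k ≈ 1.622, so ΔY = k × (c·ΔTR) = (+€455 billion) / 0.5612 ≈ +€811 billion.

+€811 billion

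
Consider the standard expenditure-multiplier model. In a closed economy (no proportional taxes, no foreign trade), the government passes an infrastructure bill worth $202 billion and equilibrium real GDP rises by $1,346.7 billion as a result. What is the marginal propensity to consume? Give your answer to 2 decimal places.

Implied spending multiplier k = ΔY/ΔG = 1,346.7/202 ≈ 6.6668.
Since k = 1/(1 − MPC), MPC = 1 − 1/k = 1 − ΔG/ΔY = 1 − 202/1,346.7 ≈ 0.85.

0.85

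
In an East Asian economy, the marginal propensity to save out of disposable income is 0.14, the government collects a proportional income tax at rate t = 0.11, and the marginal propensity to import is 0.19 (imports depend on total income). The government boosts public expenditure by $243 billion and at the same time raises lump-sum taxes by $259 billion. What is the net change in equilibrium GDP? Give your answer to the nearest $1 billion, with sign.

+$48 billion

MPC = 1 − MPS = 1 − 0.14 = 0.86.
Expenditure multiplier = 1/(1 − c(1−t) + m) = 1/(1 − 0.86×0.89 + 0.19) = 1/0.4246 ≈ 2.355.
ΔG contributes k·ΔG = (+$243 billion) / 0.4246 ≈ +$572.3 billion.
ΔT of +$259 billion changes first-round spending by −c·ΔT = −$222.74 billion, contributing k·(−c·ΔT) = (−$222.74 billion) / 0.4246 ≈ −$524.6 billion.
Net ΔY = k(ΔG − c·ΔT) = (+$20.26 billion) / 0.4246 ≈ +$48 billion.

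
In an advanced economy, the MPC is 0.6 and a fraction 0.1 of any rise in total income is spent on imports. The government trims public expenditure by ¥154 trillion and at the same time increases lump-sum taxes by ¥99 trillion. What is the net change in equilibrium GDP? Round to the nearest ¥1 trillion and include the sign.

Expenditure multiplier = 1/(1 − c + m) = 1/(1 − 0.6 + 0.1) = 1/0.5 = 2.
ΔG contributes k·ΔG = (−¥154 trillion) / 0.5 = −¥308 trillion.
ΔT of +¥99 trillion changes first-round spending by −c·ΔT = −¥59.4 trillion, contributing k·(−c·ΔT) = (−¥59.4 trillion) / 0.5 = −¥118.8 trillion.
Net ΔY = k(ΔG − c·ΔT) = (−¥213.4 trillion) / 0.5 ≈ −¥427 trillion.

−¥427 trillion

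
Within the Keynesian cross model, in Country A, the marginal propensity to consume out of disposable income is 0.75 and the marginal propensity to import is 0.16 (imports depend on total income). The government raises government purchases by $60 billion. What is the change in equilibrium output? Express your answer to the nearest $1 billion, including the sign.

+$146 billion

Government-spending multiplier = 1/(1 − c + m) = 1/(1 − 0.75 + 0.16) = 1/0.41 ≈ 2.439.
ΔY = k × ΔG = (+$60 billion) / 0.41 ≈ +$146 billion.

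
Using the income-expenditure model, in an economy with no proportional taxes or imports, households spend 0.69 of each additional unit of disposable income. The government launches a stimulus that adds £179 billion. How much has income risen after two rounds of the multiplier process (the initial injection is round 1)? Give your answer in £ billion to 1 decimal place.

£302.5 billion

Round 1 adds ΔG = £179 billion; each later round is MPC = 0.69 times the previous.
After 2 rounds: 179 + 123.51 = ΔG·(1 − c^2)/(1 − c) = 179 × (1 − 0.4761)/0.31 ≈ £302.5 billion.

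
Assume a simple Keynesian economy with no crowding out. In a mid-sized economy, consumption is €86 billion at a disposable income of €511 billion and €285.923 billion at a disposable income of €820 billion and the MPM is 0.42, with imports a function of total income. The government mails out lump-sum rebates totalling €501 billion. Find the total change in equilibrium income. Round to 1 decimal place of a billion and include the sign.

MPC = ΔC/ΔYd = (285.923 − 86)/(820 − 511) = 199.923/309 = 0.647.
A lump-sum tax change of −€501 billion shifts disposable income by +€501 billion; first-round consumption changes by −c × ΔT = −0.647 × (−€501 billion) = +€324.147 billion.
Expenditure multiplier = 1/(1 − c + m) = 1/(1 − 0.647 + 0.42) = 1/0.773 ≈ 1.294.
The tax multiplier is −c × k ≈ −0.837, so ΔY = k × (−c·ΔT) = (+€324.147 billion) / 0.773 ≈ +€419.3 billion.

+€419.3 billion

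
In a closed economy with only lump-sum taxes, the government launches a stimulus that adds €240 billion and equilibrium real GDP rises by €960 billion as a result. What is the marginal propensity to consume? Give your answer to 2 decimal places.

0.75

Implied spending multiplier k = ΔY/ΔG = 960/240 = 4.
Since k = 1/(1 − MPC), MPC = 1 − 1/k = 1 − ΔG/ΔY = 1 − 240/960 = 0.75.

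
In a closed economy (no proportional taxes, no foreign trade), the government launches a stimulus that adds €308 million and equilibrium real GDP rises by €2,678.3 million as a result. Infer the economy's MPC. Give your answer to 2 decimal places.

Implied spending multiplier k = ΔY/ΔG = 2,678.3/308 ≈ 8.6958.
Since k = 1/(1 − MPC), MPC = 1 − 1/k = 1 − ΔG/ΔY = 1 − 308/2,678.3 ≈ 0.89.

0.89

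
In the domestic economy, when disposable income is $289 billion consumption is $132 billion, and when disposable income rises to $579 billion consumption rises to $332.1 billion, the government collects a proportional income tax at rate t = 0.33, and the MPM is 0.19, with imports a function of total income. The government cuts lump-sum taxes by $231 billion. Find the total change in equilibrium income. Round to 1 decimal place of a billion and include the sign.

+$219.0 billion

MPC = ΔC/ΔYd = (332.1 − 132)/(579 − 289) = 200.1/290 = 0.69.
A lump-sum tax change of −$231 billion shifts disposable income by +$231 billion; first-round consumption changes by −c × ΔT = −0.69 × (−$231 billion) = +$159.39 billion.
Expenditure multiplier = 1/(1 − c(1−t) + m) = 1/(1 − 0.69×0.67 + 0.19) = 1/0.7277 ≈ 1.374.
The tax multiplier is −c × k ≈ −0.948, so ΔY = k × (−c·ΔT) = (+$159.39 billion) / 0.7277 ≈ +$219 billion.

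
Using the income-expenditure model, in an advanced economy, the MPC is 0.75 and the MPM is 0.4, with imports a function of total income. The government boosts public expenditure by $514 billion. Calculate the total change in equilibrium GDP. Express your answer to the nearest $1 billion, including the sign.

+$791 billion

Expenditure multiplier = 1/(1 − c + m) = 1/(1 − 0.75 + 0.4) = 1/0.65 ≈ 1.538.
ΔY = k × ΔG = (+$514 billion) / 0.65 ≈ +$791 billion.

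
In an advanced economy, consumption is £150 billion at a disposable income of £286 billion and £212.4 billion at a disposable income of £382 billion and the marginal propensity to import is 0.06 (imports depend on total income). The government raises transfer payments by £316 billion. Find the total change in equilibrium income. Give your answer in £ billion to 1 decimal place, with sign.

MPC = ΔC/ΔYd = (212.4 − 150)/(382 − 286) = 62.4/96 = 0.65.
The transfer change shifts disposable income by +£316 billion, so first-round consumption changes by c·ΔTR = 0.65 × (+£316 billion) = +£205.4 billion.
Expenditure multiplier = 1/(1 − c + m) = 1/(1 − 0.65 + 0.06) = 1/0.41 ≈ 2.439.
The transfer multiplier is c × k ≈ 1.585, so ΔY = k × (c·ΔTR) = (+£205.4 billion) / 0.41 ≈ +£501 billion.

+£501.0 billion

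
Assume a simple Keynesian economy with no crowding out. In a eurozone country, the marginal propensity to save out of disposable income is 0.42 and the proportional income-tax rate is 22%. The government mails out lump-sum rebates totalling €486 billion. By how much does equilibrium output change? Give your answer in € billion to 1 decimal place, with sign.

+€514.8 billion

MPC = 1 − MPS = 1 − 0.42 = 0.58.
A lump-sum tax change of −€486 billion shifts disposable income by +€486 billion; first-round consumption changes by −c × ΔT = −0.58 × (−€486 billion) = +€281.88 billion.
Expenditure multiplier = 1/(1 − c(1−t)) = 1/(1 − 0.58×0.78) = 1/0.5476 ≈ 1.826.
The tax multiplier is −c × k ≈ −1.059, so ΔY = k × (−c·ΔT) = (+€281.88 billion) / 0.5476 ≈ +€514.8 billion.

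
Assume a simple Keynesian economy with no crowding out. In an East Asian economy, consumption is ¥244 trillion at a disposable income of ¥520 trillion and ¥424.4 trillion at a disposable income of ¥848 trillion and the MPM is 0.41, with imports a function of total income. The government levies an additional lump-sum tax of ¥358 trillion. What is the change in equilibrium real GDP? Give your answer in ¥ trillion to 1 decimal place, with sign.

−¥229.0 trillion

MPC = ΔC/ΔYd = (424.4 − 244)/(848 − 520) = 180.4/328 = 0.55.
A lump-sum tax change of +¥358 trillion shifts disposable income by −¥358 trillion; first-round consumption changes by −c × ΔT = −0.55 × (+¥358 trillion) = −¥196.9 trillion.
Expenditure multiplier = 1/(1 − c + m) = 1/(1 − 0.55 + 0.41) = 1/0.86 ≈ 1.163.
The tax multiplier is −c × k ≈ −0.64, so ΔY = k × (−c·ΔT) = (−¥196.9 trillion) / 0.86 ≈ −¥229 trillion.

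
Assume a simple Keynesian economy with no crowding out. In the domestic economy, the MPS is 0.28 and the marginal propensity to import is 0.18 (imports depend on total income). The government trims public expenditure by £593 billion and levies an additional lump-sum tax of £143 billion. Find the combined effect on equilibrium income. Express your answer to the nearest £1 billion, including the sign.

MPC = 1 − MPS = 1 − 0.28 = 0.72.
Expenditure multiplier = 1/(1 − c + m) = 1/(1 − 0.72 + 0.18) = 1/0.46 ≈ 2.174.
ΔG contributes k·ΔG = (−£593 billion) / 0.46 ≈ −£1,289.1 billion.
ΔT of +£143 billion changes first-round spending by −c·ΔT = −£102.96 billion, contributing k·(−c·ΔT) = (−£102.96 billion) / 0.46 ≈ −£223.8 billion.
Net ΔY = k(ΔG − c·ΔT) = (−£695.96 billion) / 0.46 ≈ −£1,513 billion.

−£1,513 billion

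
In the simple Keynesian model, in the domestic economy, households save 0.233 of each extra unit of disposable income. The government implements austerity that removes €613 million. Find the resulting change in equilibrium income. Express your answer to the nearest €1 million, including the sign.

−€2,631 million

MPC = 1 − MPS = 1 − 0.233 = 0.767.
Expenditure multiplier = 1/(1 − MPC) = 1/(1 − 0.767) = 1/0.233 ≈ 4.292.
ΔY = k × ΔG = (−€613 million) / 0.233 ≈ −€2,631 million.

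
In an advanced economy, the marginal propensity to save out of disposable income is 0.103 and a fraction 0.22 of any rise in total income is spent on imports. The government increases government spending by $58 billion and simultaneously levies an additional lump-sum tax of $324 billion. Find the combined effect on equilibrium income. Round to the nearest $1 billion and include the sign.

−$720 billion

MPC = 1 − MPS = 1 − 0.103 = 0.897.
Expenditure multiplier = 1/(1 − c + m) = 1/(1 − 0.897 + 0.22) = 1/0.323 ≈ 3.096.
ΔG contributes k·ΔG = (+$58 billion) / 0.323 ≈ +$179.6 billion.
ΔT of +$324 billion changes first-round spending by −c·ΔT = −$290.628 billion, contributing k·(−c·ΔT) = (−$290.628 billion) / 0.323 ≈ −$899.8 billion.
Net ΔY = k(ΔG − c·ΔT) = (−$232.628 billion) / 0.323 ≈ −$720 billion.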